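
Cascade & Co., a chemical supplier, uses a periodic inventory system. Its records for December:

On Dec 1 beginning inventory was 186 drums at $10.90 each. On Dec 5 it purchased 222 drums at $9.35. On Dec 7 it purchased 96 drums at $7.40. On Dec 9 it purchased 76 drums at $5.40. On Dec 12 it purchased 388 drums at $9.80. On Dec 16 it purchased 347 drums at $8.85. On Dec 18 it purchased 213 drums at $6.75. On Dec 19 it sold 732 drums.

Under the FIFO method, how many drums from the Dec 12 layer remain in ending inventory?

236

Dec 19, 732 sold [FIFO — oldest first]: 186 @ $10.90 + 222 @ $9.35 + 96 @ $7.40 + 76 @ $5.40 + 152 @ $9.80 = $6,713.50
Ending inventory: 236 @ $9.80 + 347 @ $8.85 + 213 @ $6.75 = $6,821.50
Check: goods available $13,535.00 = COGS $6,713.50 + ending $6,821.50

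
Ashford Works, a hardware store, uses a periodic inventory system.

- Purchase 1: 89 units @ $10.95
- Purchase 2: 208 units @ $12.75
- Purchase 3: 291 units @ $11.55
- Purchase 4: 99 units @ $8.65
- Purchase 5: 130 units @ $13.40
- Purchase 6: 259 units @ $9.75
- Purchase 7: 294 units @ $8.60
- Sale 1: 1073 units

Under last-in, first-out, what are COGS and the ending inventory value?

Sale 1 (1073) [LIFO — newest first]: 294 @ $8.60 + 259 @ $9.75 + 130 @ $13.40 + 99 @ $8.65 + 291 @ $11.55 = $11,013.05
Ending inventory: 89 @ $10.95 + 208 @ $12.75 = $3,626.55

COGS = $11,013.05; ending inventory = $3,626.55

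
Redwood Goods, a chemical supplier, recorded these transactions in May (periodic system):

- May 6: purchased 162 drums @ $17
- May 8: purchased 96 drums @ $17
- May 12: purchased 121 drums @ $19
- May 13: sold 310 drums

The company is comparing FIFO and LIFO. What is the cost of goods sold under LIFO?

FIFO COGS: 162 @ $17 + 96 @ $17 + 52 @ $19 = $5,374
LIFO COGS: 121 @ $19 + 96 @ $17 + 93 @ $17 = $5,512

COGS = $5,512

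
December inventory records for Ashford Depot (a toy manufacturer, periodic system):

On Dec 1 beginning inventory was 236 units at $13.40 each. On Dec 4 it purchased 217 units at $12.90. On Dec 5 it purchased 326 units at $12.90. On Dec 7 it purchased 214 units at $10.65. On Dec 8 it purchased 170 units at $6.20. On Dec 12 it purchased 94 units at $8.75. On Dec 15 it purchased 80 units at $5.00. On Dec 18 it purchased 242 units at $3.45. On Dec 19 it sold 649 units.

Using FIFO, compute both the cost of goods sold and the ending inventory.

COGS = $8,490.10; ending inventory = $7,067.50

Dec 19, 649 sold [FIFO — oldest first]: 236 @ $13.40 + 217 @ $12.90 + 196 @ $12.90 = $8,490.10
Ending inventory: 130 @ $12.90 + 214 @ $10.65 + 170 @ $6.20 + 94 @ $8.75 + 80 @ $5.00 + 242 @ $3.45 = $7,067.50
Check: goods available $15,557.60 = COGS $8,490.10 + ending $7,067.50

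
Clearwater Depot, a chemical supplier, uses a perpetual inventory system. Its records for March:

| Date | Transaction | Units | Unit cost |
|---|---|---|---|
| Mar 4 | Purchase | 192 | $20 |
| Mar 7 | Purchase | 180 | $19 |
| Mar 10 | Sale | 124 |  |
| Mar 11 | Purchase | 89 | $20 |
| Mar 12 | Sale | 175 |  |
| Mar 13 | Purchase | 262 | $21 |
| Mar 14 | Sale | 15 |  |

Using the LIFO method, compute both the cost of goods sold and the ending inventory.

COGS = $6,115; ending inventory = $8,427

Mar 10, 124 sold [LIFO — newest first]: 124 @ $19 = $2,356
Mar 12, 175 sold [LIFO — newest first]: 89 @ $20 + 56 @ $19 + 30 @ $20 = $3,444
Mar 14, 15 sold [LIFO — newest first]: 15 @ $21 = $315
Total COGS = $2,356 + $3,444 + $315 = $6,115
Ending inventory: 162 @ $20 + 247 @ $21 = $8,427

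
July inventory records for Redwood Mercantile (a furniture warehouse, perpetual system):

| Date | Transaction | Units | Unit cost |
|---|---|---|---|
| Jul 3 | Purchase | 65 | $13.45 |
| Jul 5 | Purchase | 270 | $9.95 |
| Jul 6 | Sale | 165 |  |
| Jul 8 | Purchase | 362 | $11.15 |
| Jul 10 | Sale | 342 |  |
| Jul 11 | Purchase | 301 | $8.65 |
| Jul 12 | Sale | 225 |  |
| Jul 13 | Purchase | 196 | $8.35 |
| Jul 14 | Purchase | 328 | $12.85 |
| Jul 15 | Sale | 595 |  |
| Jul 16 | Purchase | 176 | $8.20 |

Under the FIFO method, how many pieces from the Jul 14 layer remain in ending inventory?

195

Jul 6, 165 sold [FIFO — oldest first]: 65 @ $13.45 + 100 @ $9.95 = $1,869.25
Jul 10, 342 sold [FIFO — oldest first]: 170 @ $9.95 + 172 @ $11.15 = $3,609.30
Jul 12, 225 sold [FIFO — oldest first]: 190 @ $11.15 + 35 @ $8.65 = $2,421.25
Jul 15, 595 sold [FIFO — oldest first]: 266 @ $8.65 + 196 @ $8.35 + 133 @ $12.85 = $5,646.55
Total COGS = $1,869.25 + $3,609.30 + $2,421.25 + $5,646.55 = $13,546.35
Ending inventory: 195 @ $12.85 + 176 @ $8.20 = $3,948.95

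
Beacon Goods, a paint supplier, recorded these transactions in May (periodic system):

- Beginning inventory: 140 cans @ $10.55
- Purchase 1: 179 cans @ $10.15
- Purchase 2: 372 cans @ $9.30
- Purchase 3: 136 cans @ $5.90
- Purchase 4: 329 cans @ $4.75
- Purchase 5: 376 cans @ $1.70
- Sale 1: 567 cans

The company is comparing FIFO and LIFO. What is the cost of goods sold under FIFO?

COGS = $5,600.25

FIFO COGS: 140 @ $10.55 + 179 @ $10.15 + 248 @ $9.30 = $5,600.25
LIFO COGS: 376 @ $1.70 + 191 @ $4.75 = $1,546.45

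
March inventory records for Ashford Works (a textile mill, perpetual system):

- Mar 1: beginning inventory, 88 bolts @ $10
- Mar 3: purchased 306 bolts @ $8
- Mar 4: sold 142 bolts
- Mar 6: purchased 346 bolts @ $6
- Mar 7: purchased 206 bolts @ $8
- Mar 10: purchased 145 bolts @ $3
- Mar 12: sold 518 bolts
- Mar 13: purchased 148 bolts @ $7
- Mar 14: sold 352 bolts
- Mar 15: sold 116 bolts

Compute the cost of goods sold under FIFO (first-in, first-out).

COGS = $7,746

Mar 4, 142 sold [FIFO — oldest first]: 88 @ $10 + 54 @ $8 = $1,312
Mar 12, 518 sold [FIFO — oldest first]: 252 @ $8 + 266 @ $6 = $3,612
Mar 14, 352 sold [FIFO — oldest first]: 80 @ $6 + 206 @ $8 + 66 @ $3 = $2,326
Mar 15, 116 sold [FIFO — oldest first]: 79 @ $3 + 37 @ $7 = $496
Total COGS = $1,312 + $3,612 + $2,326 + $496 = $7,746
Ending inventory: 111 @ $7 = $777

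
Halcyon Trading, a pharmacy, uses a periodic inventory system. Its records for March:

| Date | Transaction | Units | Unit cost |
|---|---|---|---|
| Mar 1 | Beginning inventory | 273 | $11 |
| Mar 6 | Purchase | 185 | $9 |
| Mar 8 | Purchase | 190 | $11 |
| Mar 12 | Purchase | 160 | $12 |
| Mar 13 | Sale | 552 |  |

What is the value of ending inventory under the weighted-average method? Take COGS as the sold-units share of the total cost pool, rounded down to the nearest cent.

Ending inventory = $2,749.47

Mar 13, sell 552: 552/808 × $8,678.00 → $5,928.53
Ending inventory (cost pool remaining) = $2,749.47
Check: goods available $8,678.00 = COGS $5,928.53 + ending $2,749.47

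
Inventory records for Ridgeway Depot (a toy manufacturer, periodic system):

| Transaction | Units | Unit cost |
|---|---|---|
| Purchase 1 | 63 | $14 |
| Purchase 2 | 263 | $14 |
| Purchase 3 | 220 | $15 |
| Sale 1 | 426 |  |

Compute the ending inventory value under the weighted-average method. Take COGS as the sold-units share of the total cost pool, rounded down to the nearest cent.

Sale 1, sell 426: 426/546 × $7,864.00 → $6,135.64
Ending inventory (cost pool remaining) = $1,728.36
Check: goods available $7,864.00 = COGS $6,135.64 + ending $1,728.36

Ending inventory = $1,728.36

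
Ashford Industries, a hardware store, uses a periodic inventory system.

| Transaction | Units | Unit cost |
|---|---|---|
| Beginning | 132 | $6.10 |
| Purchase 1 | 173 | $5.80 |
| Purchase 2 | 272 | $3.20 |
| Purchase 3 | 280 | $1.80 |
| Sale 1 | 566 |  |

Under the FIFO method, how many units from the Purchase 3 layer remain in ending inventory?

280

Sale 1 (566) [FIFO — oldest first]: 132 @ $6.10 + 173 @ $5.80 + 261 @ $3.20 = $2,643.80
Ending inventory: 11 @ $3.20 + 280 @ $1.80 = $539.20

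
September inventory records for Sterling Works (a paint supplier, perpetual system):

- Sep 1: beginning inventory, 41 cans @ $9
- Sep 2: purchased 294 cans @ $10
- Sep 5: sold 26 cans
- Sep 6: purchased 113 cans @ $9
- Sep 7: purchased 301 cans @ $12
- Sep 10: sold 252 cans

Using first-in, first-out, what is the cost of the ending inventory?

Ending inventory = $5,199

Sep 5, 26 sold [FIFO — oldest first]: 26 @ $9 = $234
Sep 10, 252 sold [FIFO — oldest first]: 15 @ $9 + 237 @ $10 = $2,505
Total COGS = $234 + $2,505 = $2,739
Ending inventory: 57 @ $10 + 113 @ $9 + 301 @ $12 = $5,199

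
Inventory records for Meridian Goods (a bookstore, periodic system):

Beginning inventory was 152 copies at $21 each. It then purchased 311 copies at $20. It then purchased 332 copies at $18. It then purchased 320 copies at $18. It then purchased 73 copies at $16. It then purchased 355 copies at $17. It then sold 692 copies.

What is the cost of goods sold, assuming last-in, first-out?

COGS = $11,955

Sale 1 (692) [LIFO — newest first]: 355 @ $17 + 73 @ $16 + 264 @ $18 = $11,955
Ending inventory: 152 @ $21 + 311 @ $20 + 332 @ $18 + 56 @ $18 = $16,396
Check: goods available $28,351 = COGS $11,955 + ending $16,396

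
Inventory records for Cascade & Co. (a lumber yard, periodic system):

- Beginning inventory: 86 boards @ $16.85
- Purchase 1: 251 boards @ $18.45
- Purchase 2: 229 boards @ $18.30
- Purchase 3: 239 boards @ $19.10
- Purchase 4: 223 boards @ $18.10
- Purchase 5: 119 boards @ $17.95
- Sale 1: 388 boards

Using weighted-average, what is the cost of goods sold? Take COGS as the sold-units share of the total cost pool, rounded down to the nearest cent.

Sale 1, sell 388: 388/1147 × $21,008.00 → $7,106.45
Ending inventory (cost pool remaining) = $13,901.55

COGS = $7,106.45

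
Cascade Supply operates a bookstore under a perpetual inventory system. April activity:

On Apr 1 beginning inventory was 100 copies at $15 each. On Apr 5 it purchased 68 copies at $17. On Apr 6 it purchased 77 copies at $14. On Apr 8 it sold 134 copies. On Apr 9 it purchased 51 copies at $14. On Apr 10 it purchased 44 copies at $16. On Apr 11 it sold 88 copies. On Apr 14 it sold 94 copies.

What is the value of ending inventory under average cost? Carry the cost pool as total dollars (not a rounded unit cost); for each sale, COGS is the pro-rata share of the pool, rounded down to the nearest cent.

After Apr 1: 100 on hand, pool $1,500.00 (≈ $15.0000 each)
After Apr 5: 168 on hand, pool $2,656.00 (≈ $15.8095 each)
After Apr 6: 245 on hand, pool $3,734.00 (≈ $15.2408 each)
Apr 8, sell 134: 134/245 × $3,734.00 → $2,042.26
After Apr 9: 162 on hand, pool $2,405.74 (≈ $14.8502 each)
After Apr 10: 206 on hand, pool $3,109.74 (≈ $15.0958 each)
Apr 11, sell 88: 88/206 × $3,109.74 → $1,328.43
Apr 14, sell 94: 94/118 × $1,781.31 → $1,419.00
Total COGS = $2,042.26 + $1,328.43 + $1,419.00 = $4,789.69
Ending inventory (cost pool remaining) = $362.31

Ending inventory = $362.31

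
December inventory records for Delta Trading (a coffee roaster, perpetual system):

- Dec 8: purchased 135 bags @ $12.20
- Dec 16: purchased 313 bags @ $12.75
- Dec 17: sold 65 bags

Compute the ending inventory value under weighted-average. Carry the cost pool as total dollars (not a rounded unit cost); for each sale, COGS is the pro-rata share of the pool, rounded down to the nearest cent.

Ending inventory = $4,819.78

After Dec 8: 135 on hand, pool $1,647.00 (≈ $12.2000 each)
After Dec 16: 448 on hand, pool $5,637.75 (≈ $12.5843 each)
Dec 17, sell 65: 65/448 × $5,637.75 → $817.97
Ending inventory (cost pool remaining) = $4,819.78
Check: goods available $5,637.75 = COGS $817.97 + ending $4,819.78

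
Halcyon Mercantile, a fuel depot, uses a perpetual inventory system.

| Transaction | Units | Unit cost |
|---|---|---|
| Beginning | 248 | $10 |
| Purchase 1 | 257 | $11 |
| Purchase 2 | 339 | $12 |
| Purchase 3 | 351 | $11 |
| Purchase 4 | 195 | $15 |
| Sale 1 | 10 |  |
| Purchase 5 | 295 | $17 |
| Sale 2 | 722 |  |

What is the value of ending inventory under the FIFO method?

Sale 1 (10) [FIFO — oldest first]: 10 @ $10 = $100
Sale 2 (722) [FIFO — oldest first]: 238 @ $10 + 257 @ $11 + 227 @ $12 = $7,931
Total COGS = $100 + $7,931 = $8,031
Ending inventory: 112 @ $12 + 351 @ $11 + 195 @ $15 + 295 @ $17 = $13,145

Ending inventory = $13,145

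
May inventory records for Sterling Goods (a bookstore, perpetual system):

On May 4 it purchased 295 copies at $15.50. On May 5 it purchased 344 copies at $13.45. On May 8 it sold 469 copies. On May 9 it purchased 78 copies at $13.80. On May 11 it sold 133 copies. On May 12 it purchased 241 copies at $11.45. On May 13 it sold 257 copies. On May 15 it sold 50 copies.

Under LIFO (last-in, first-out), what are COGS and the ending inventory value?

COGS = $12,275.65; ending inventory = $759.50

May 8, 469 sold [LIFO — newest first]: 344 @ $13.45 + 125 @ $15.50 = $6,564.30
May 11, 133 sold [LIFO — newest first]: 78 @ $13.80 + 55 @ $15.50 = $1,928.90
May 13, 257 sold [LIFO — newest first]: 241 @ $11.45 + 16 @ $15.50 = $3,007.45
May 15, 50 sold [LIFO — newest first]: 50 @ $15.50 = $775.00
Total COGS = $6,564.30 + $1,928.90 + $3,007.45 + $775.00 = $12,275.65
Ending inventory: 49 @ $15.50 = $759.50
Check: goods available $13,035.15 = COGS $12,275.65 + ending $759.50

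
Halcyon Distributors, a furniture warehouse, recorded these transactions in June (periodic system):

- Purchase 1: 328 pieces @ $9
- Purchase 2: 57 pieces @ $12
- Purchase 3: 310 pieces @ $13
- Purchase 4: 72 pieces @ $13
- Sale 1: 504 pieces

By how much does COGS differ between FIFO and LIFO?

$1,052

FIFO COGS: 328 @ $9 + 57 @ $12 + 119 @ $13 = $5,183
LIFO COGS: 72 @ $13 + 310 @ $13 + 57 @ $12 + 65 @ $9 = $6,235
Difference = |$5,183 − $6,235| = $1,052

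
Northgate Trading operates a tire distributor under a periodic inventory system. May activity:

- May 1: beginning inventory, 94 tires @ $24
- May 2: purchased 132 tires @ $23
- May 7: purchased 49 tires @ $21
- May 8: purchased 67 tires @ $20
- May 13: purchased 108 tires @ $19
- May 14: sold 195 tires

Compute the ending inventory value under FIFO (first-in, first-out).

Ending inventory = $5,134

May 14, 195 sold [FIFO — oldest first]: 94 @ $24 + 101 @ $23 = $4,579
Ending inventory: 31 @ $23 + 49 @ $21 + 67 @ $20 + 108 @ $19 = $5,134
Check: goods available $9,713 = COGS $4,579 + ending $5,134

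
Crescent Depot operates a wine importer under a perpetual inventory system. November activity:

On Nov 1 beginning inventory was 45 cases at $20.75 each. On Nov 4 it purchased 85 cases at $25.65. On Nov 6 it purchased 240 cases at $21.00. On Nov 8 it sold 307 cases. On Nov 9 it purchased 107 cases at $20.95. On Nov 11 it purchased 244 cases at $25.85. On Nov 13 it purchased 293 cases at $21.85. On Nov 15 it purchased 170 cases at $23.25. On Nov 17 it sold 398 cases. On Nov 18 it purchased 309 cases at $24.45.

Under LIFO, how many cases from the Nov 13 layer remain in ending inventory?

Nov 8, 307 sold [LIFO — newest first]: 240 @ $21.00 + 67 @ $25.65 = $6,758.55
Nov 17, 398 sold [LIFO — newest first]: 170 @ $23.25 + 228 @ $21.85 = $8,934.30
Total COGS = $6,758.55 + $8,934.30 = $15,692.85
Ending inventory: 45 @ $20.75 + 18 @ $25.65 + 107 @ $20.95 + 244 @ $25.85 + 65 @ $21.85 + 309 @ $24.45 = $18,919.80

65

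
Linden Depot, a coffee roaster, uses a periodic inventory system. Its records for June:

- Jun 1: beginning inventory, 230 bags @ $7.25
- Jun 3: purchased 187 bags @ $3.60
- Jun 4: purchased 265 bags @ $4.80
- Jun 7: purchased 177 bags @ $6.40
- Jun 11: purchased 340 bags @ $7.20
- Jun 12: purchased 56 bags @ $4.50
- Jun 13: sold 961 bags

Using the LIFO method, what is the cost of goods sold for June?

COGS = $5,547.60

Jun 13, 961 sold [LIFO — newest first]: 56 @ $4.50 + 340 @ $7.20 + 177 @ $6.40 + 265 @ $4.80 + 123 @ $3.60 = $5,547.60
Ending inventory: 230 @ $7.25 + 64 @ $3.60 = $1,897.90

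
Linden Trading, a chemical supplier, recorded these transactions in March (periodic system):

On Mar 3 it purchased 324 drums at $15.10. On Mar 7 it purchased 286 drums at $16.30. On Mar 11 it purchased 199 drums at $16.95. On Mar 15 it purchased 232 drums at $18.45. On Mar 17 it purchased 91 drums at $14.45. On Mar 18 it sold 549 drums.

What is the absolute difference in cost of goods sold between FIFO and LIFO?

FIFO COGS: 324 @ $15.10 + 225 @ $16.30 = $8,559.90
LIFO COGS: 91 @ $14.45 + 232 @ $18.45 + 199 @ $16.95 + 27 @ $16.30 = $9,408.50
Difference = |$8,559.90 − $9,408.50| = $848.60

$848.60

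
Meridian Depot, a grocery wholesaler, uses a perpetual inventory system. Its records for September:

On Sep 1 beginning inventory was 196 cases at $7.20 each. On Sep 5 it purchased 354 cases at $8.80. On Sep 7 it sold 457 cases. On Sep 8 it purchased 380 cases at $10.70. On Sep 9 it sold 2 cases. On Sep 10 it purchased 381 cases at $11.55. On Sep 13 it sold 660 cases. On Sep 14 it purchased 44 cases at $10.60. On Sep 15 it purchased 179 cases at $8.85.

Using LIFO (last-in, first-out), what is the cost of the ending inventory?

Sep 7, 457 sold [LIFO — newest first]: 354 @ $8.80 + 103 @ $7.20 = $3,856.80
Sep 9, 2 sold [LIFO — newest first]: 2 @ $10.70 = $21.40
Sep 13, 660 sold [LIFO — newest first]: 381 @ $11.55 + 279 @ $10.70 = $7,385.85
Total COGS = $3,856.80 + $21.40 + $7,385.85 = $11,264.05
Ending inventory: 93 @ $7.20 + 99 @ $10.70 + 44 @ $10.60 + 179 @ $8.85 = $3,779.45

Ending inventory = $3,779.45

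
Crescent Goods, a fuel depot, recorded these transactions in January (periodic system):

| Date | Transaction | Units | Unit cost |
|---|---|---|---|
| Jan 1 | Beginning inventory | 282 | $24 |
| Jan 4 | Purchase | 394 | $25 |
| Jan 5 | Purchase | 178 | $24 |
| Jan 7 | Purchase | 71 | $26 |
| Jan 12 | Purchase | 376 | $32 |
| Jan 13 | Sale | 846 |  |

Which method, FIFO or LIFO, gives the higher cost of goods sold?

LIFO

FIFO COGS: 282 @ $24 + 394 @ $25 + 170 @ $24 = $20,698
LIFO COGS: 376 @ $32 + 71 @ $26 + 178 @ $24 + 221 @ $25 = $23,675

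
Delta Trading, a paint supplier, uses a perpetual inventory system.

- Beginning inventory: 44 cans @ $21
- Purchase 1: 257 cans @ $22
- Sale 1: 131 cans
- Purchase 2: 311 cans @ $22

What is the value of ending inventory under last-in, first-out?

Sale 1 (131) [LIFO — newest first]: 131 @ $22 = $2,882
Ending inventory: 44 @ $21 + 126 @ $22 + 311 @ $22 = $10,538

Ending inventory = $10,538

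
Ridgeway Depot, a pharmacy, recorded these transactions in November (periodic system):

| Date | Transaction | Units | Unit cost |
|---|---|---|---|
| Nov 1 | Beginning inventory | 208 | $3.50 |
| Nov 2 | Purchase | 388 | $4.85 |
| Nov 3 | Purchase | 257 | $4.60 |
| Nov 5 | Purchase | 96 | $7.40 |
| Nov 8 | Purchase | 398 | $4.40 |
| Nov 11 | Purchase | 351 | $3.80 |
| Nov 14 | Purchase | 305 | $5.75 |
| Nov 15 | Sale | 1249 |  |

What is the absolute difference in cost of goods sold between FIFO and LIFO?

$182.15

FIFO COGS: 208 @ $3.50 + 388 @ $4.85 + 257 @ $4.60 + 96 @ $7.40 + 300 @ $4.40 = $5,822.40
LIFO COGS: 305 @ $5.75 + 351 @ $3.80 + 398 @ $4.40 + 96 @ $7.40 + 99 @ $4.60 = $6,004.55
Difference = |$5,822.40 − $6,004.55| = $182.15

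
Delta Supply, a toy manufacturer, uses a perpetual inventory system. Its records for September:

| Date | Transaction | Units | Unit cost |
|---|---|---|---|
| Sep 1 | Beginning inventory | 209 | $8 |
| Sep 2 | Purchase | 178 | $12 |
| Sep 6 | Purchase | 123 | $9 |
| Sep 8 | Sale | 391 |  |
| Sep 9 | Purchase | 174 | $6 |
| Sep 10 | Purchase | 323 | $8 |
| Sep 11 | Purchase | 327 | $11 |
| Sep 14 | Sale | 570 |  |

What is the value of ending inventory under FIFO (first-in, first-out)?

Ending inventory = $3,965

Sep 8, 391 sold [FIFO — oldest first]: 209 @ $8 + 178 @ $12 + 4 @ $9 = $3,844
Sep 14, 570 sold [FIFO — oldest first]: 119 @ $9 + 174 @ $6 + 277 @ $8 = $4,331
Total COGS = $3,844 + $4,331 = $8,175
Ending inventory: 46 @ $8 + 327 @ $11 = $3,965
Check: goods available $12,140 = COGS $8,175 + ending $3,965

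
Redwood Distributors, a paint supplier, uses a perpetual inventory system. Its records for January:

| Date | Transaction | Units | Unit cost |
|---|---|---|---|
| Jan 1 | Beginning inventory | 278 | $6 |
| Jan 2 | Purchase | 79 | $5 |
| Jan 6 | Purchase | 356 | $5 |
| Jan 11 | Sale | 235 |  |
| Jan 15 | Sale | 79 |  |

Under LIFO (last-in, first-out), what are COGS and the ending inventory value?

COGS = $1,570; ending inventory = $2,273

Jan 11, 235 sold [LIFO — newest first]: 235 @ $5 = $1,175
Jan 15, 79 sold [LIFO — newest first]: 79 @ $5 = $395
Total COGS = $1,175 + $395 = $1,570
Ending inventory: 278 @ $6 + 79 @ $5 + 42 @ $5 = $2,273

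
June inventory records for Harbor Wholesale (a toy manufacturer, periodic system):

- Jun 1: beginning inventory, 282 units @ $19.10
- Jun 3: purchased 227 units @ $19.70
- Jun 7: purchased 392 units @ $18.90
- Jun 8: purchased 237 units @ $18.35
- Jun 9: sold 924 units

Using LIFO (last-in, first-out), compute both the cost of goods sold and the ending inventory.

Jun 9, 924 sold [LIFO — newest first]: 237 @ $18.35 + 392 @ $18.90 + 227 @ $19.70 + 68 @ $19.10 = $17,528.45
Ending inventory: 214 @ $19.10 = $4,087.40

COGS = $17,528.45; ending inventory = $4,087.40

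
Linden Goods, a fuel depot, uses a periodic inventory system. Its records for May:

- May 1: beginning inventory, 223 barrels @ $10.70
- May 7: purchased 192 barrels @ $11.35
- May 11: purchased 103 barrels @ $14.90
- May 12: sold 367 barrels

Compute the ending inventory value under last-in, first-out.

Ending inventory = $1,615.70

May 12, 367 sold [LIFO — newest first]: 103 @ $14.90 + 192 @ $11.35 + 72 @ $10.70 = $4,484.30
Ending inventory: 151 @ $10.70 = $1,615.70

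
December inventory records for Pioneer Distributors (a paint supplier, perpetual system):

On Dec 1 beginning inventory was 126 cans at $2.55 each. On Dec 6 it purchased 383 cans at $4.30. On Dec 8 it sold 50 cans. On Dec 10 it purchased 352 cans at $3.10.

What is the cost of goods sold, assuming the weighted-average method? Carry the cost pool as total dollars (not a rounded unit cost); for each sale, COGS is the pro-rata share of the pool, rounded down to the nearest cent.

COGS = $193.33

After Dec 1: 126 on hand, pool $321.30 (≈ $2.5500 each)
After Dec 6: 509 on hand, pool $1,968.20 (≈ $3.8668 each)
Dec 8, sell 50: 50/509 × $1,968.20 → $193.33
After Dec 10: 811 on hand, pool $2,866.07 (≈ $3.5340 each)
Ending inventory (cost pool remaining) = $2,866.07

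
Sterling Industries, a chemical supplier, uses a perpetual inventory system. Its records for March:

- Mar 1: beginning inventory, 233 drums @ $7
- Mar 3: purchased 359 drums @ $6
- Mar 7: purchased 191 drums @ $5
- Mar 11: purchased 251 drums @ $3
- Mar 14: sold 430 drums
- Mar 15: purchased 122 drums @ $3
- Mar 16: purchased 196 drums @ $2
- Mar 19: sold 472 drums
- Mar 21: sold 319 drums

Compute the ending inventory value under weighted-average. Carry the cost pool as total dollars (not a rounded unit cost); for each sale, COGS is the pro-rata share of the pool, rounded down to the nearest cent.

Ending inventory = $563.60

After Mar 1: 233 on hand, pool $1,631.00 (≈ $7.0000 each)
After Mar 3: 592 on hand, pool $3,785.00 (≈ $6.3936 each)
After Mar 7: 783 on hand, pool $4,740.00 (≈ $6.0536 each)
After Mar 11: 1034 on hand, pool $5,493.00 (≈ $5.3124 each)
Mar 14, sell 430: 430/1034 × $5,493.00 → $2,284.32
After Mar 15: 726 on hand, pool $3,574.68 (≈ $4.9238 each)
After Mar 16: 922 on hand, pool $3,966.68 (≈ $4.3023 each)
Mar 19, sell 472: 472/922 × $3,966.68 → $2,030.66
Mar 21, sell 319: 319/450 × $1,936.02 → $1,372.42
Total COGS = $2,284.32 + $2,030.66 + $1,372.42 = $5,687.40
Ending inventory (cost pool remaining) = $563.60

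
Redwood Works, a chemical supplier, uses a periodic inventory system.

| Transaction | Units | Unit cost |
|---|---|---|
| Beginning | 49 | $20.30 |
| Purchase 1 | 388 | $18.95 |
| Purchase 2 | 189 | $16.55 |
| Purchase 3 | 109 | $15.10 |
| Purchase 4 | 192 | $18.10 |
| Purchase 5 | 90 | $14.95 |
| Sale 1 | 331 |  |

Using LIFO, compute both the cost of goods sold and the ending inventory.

COGS = $5,560.60; ending inventory = $12,381.25

Sale 1 (331) [LIFO — newest first]: 90 @ $14.95 + 192 @ $18.10 + 49 @ $15.10 = $5,560.60
Ending inventory: 49 @ $20.30 + 388 @ $18.95 + 189 @ $16.55 + 60 @ $15.10 = $12,381.25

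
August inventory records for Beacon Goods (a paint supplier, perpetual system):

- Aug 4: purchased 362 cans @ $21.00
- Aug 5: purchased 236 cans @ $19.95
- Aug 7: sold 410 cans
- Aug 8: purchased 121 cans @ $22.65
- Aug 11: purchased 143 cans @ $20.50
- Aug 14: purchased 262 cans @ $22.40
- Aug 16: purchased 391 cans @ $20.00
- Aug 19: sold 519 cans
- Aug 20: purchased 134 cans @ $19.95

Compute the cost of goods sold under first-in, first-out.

Aug 7, 410 sold [FIFO — oldest first]: 362 @ $21.00 + 48 @ $19.95 = $8,559.60
Aug 19, 519 sold [FIFO — oldest first]: 188 @ $19.95 + 121 @ $22.65 + 143 @ $20.50 + 67 @ $22.40 = $10,923.55
Total COGS = $8,559.60 + $10,923.55 = $19,483.15
Ending inventory: 195 @ $22.40 + 391 @ $20.00 + 134 @ $19.95 = $14,861.30
Check: goods available $34,344.45 = COGS $19,483.15 + ending $14,861.30

COGS = $19,483.15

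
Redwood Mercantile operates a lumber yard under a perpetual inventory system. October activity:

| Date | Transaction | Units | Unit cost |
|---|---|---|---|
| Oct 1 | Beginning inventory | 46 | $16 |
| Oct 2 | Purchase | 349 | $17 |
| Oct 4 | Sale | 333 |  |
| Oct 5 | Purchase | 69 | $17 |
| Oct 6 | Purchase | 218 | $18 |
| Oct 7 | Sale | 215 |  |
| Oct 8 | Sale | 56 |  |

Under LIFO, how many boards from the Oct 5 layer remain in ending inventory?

Oct 4, 333 sold [LIFO — newest first]: 333 @ $17 = $5,661
Oct 7, 215 sold [LIFO — newest first]: 215 @ $18 = $3,870
Oct 8, 56 sold [LIFO — newest first]: 3 @ $18 + 53 @ $17 = $955
Total COGS = $5,661 + $3,870 + $955 = $10,486
Ending inventory: 46 @ $16 + 16 @ $17 + 16 @ $17 = $1,280

16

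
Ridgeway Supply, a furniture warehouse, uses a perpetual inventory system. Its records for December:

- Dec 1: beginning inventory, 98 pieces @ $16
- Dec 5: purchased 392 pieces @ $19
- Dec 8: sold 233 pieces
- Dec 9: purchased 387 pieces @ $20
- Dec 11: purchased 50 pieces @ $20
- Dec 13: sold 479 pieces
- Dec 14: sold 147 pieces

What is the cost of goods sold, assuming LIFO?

COGS = $16,668

Dec 8, 233 sold [LIFO — newest first]: 233 @ $19 = $4,427
Dec 13, 479 sold [LIFO — newest first]: 50 @ $20 + 387 @ $20 + 42 @ $19 = $9,538
Dec 14, 147 sold [LIFO — newest first]: 117 @ $19 + 30 @ $16 = $2,703
Total COGS = $4,427 + $9,538 + $2,703 = $16,668
Ending inventory: 68 @ $16 = $1,088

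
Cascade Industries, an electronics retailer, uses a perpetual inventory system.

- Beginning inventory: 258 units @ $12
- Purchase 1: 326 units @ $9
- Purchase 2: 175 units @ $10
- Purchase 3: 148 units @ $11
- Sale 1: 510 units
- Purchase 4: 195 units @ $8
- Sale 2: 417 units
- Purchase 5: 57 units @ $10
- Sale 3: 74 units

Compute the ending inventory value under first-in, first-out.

Ending inventory = $1,378

Sale 1 (510) [FIFO — oldest first]: 258 @ $12 + 252 @ $9 = $5,364
Sale 2 (417) [FIFO — oldest first]: 74 @ $9 + 175 @ $10 + 148 @ $11 + 20 @ $8 = $4,204
Sale 3 (74) [FIFO — oldest first]: 74 @ $8 = $592
Total COGS = $5,364 + $4,204 + $592 = $10,160
Ending inventory: 101 @ $8 + 57 @ $10 = $1,378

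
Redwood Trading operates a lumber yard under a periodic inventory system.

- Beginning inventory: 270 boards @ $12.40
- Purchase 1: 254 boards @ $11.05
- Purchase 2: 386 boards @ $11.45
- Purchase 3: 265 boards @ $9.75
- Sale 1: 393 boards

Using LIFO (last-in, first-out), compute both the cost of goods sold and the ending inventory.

COGS = $4,049.35; ending inventory = $9,108.80

Sale 1 (393) [LIFO — newest first]: 265 @ $9.75 + 128 @ $11.45 = $4,049.35
Ending inventory: 270 @ $12.40 + 254 @ $11.05 + 258 @ $11.45 = $9,108.80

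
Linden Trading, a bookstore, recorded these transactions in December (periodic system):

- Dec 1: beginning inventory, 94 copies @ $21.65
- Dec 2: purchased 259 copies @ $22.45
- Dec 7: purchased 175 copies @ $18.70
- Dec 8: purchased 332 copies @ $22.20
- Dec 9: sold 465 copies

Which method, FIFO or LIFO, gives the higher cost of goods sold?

FIFO

FIFO COGS: 94 @ $21.65 + 259 @ $22.45 + 112 @ $18.70 = $9,944.05
LIFO COGS: 332 @ $22.20 + 133 @ $18.70 = $9,857.50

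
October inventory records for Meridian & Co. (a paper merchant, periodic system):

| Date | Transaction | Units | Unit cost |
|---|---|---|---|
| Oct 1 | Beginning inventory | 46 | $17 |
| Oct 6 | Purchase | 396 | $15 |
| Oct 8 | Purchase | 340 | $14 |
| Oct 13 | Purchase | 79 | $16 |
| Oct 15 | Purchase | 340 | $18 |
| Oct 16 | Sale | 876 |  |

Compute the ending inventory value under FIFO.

Ending inventory = $5,850

Oct 16, 876 sold [FIFO — oldest first]: 46 @ $17 + 396 @ $15 + 340 @ $14 + 79 @ $16 + 15 @ $18 = $13,016
Ending inventory: 325 @ $18 = $5,850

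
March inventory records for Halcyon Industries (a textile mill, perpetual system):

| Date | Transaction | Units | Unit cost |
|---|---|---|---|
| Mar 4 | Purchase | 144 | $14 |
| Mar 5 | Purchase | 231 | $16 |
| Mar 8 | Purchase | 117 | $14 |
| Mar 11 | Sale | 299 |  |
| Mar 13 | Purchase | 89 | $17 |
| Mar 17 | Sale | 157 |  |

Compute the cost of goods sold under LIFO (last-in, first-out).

COGS = $7,113

Mar 11, 299 sold [LIFO — newest first]: 117 @ $14 + 182 @ $16 = $4,550
Mar 17, 157 sold [LIFO — newest first]: 89 @ $17 + 49 @ $16 + 19 @ $14 = $2,563
Total COGS = $4,550 + $2,563 = $7,113
Ending inventory: 125 @ $14 = $1,750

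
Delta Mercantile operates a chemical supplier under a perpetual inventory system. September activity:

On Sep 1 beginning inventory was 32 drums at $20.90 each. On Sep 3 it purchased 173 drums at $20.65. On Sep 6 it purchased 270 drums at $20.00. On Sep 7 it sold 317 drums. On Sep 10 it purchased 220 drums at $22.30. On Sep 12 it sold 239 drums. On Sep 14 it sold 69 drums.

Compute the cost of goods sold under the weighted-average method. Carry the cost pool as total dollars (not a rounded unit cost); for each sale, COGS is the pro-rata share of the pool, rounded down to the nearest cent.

After Sep 1: 32 on hand, pool $668.80 (≈ $20.9000 each)
After Sep 3: 205 on hand, pool $4,241.25 (≈ $20.6890 each)
After Sep 6: 475 on hand, pool $9,641.25 (≈ $20.2974 each)
Sep 7, sell 317: 317/475 × $9,641.25 → $6,434.26
After Sep 10: 378 on hand, pool $8,112.99 (≈ $21.4629 each)
Sep 12, sell 239: 239/378 × $8,112.99 → $5,129.64
Sep 14, sell 69: 69/139 × $2,983.35 → $1,480.94
Total COGS = $6,434.26 + $5,129.64 + $1,480.94 = $13,044.84
Ending inventory (cost pool remaining) = $1,502.41
Check: goods available $14,547.25 = COGS $13,044.84 + ending $1,502.41

COGS = $13,044.84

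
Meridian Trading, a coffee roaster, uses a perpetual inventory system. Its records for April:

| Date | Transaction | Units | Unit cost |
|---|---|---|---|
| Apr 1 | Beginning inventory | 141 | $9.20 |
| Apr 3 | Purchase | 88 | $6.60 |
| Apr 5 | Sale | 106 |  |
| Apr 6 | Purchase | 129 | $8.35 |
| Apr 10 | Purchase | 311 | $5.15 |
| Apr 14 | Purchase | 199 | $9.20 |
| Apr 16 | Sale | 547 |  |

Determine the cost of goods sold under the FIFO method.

Apr 5, 106 sold [FIFO — oldest first]: 106 @ $9.20 = $975.20
Apr 16, 547 sold [FIFO — oldest first]: 35 @ $9.20 + 88 @ $6.60 + 129 @ $8.35 + 295 @ $5.15 = $3,499.20
Total COGS = $975.20 + $3,499.20 = $4,474.40
Ending inventory: 16 @ $5.15 + 199 @ $9.20 = $1,913.20
Check: goods available $6,387.60 = COGS $4,474.40 + ending $1,913.20

COGS = $4,474.40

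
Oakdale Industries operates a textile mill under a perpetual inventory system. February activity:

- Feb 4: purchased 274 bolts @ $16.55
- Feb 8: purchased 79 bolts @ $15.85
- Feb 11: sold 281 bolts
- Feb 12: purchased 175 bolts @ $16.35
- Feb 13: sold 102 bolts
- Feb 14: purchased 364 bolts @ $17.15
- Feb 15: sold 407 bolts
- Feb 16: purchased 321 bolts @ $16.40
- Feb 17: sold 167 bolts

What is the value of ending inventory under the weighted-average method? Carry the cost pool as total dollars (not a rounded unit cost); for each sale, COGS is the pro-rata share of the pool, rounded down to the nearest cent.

Ending inventory = $4,230.86

After Feb 4: 274 on hand, pool $4,534.70 (≈ $16.5500 each)
After Feb 8: 353 on hand, pool $5,786.85 (≈ $16.3933 each)
Feb 11, sell 281: 281/353 × $5,786.85 → $4,606.52
After Feb 12: 247 on hand, pool $4,041.58 (≈ $16.3627 each)
Feb 13, sell 102: 102/247 × $4,041.58 → $1,668.99
After Feb 14: 509 on hand, pool $8,615.19 (≈ $16.9257 each)
Feb 15, sell 407: 407/509 × $8,615.19 → $6,888.76
After Feb 16: 423 on hand, pool $6,990.83 (≈ $16.5268 each)
Feb 17, sell 167: 167/423 × $6,990.83 → $2,759.97
Total COGS = $4,606.52 + $1,668.99 + $6,888.76 + $2,759.97 = $15,924.24
Ending inventory (cost pool remaining) = $4,230.86
Check: goods available $20,155.10 = COGS $15,924.24 + ending $4,230.86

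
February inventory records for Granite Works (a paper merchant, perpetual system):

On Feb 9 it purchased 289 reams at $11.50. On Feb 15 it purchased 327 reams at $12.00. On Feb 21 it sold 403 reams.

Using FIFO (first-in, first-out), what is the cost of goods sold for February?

COGS = $4,691.50

Feb 21, 403 sold [FIFO — oldest first]: 289 @ $11.50 + 114 @ $12.00 = $4,691.50
Ending inventory: 213 @ $12.00 = $2,556.00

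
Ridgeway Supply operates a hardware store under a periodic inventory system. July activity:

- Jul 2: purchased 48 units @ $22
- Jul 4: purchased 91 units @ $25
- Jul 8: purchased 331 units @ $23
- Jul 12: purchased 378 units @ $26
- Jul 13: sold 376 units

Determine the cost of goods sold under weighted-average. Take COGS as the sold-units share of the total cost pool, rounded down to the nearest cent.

COGS = $9,210.22

Jul 13, sell 376: 376/848 × $20,772.00 → $9,210.22
Ending inventory (cost pool remaining) = $11,561.78
Check: goods available $20,772.00 = COGS $9,210.22 + ending $11,561.78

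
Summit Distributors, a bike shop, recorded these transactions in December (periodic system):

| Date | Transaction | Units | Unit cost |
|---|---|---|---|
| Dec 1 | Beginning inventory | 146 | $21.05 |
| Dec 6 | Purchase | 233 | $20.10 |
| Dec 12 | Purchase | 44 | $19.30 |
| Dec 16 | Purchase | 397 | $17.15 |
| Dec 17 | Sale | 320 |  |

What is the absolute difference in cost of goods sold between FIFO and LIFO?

$1,082.70

FIFO COGS: 146 @ $21.05 + 174 @ $20.10 = $6,570.70
LIFO COGS: 320 @ $17.15 = $5,488.00
Difference = |$6,570.70 − $5,488.00| = $1,082.70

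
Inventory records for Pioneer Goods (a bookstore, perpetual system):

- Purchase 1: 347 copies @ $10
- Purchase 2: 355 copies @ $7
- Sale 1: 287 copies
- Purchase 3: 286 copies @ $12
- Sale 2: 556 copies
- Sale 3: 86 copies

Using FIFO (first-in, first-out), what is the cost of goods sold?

Sale 1 (287) [FIFO — oldest first]: 287 @ $10 = $2,870
Sale 2 (556) [FIFO — oldest first]: 60 @ $10 + 355 @ $7 + 141 @ $12 = $4,777
Sale 3 (86) [FIFO — oldest first]: 86 @ $12 = $1,032
Total COGS = $2,870 + $4,777 + $1,032 = $8,679
Ending inventory: 59 @ $12 = $708

COGS = $8,679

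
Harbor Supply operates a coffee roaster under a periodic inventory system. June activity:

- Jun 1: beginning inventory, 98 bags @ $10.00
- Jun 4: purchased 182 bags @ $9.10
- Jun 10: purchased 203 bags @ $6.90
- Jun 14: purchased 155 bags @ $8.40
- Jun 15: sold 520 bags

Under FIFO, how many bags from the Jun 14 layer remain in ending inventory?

118

Jun 15, 520 sold [FIFO — oldest first]: 98 @ $10.00 + 182 @ $9.10 + 203 @ $6.90 + 37 @ $8.40 = $4,347.70
Ending inventory: 118 @ $8.40 = $991.20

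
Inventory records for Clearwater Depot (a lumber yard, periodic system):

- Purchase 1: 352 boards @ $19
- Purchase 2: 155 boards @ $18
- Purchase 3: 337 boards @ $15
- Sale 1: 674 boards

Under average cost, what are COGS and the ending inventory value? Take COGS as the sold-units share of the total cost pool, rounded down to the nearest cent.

COGS = $11,605.73; ending inventory = $2,927.27

Sale 1, sell 674: 674/844 × $14,533.00 → $11,605.73
Ending inventory (cost pool remaining) = $2,927.27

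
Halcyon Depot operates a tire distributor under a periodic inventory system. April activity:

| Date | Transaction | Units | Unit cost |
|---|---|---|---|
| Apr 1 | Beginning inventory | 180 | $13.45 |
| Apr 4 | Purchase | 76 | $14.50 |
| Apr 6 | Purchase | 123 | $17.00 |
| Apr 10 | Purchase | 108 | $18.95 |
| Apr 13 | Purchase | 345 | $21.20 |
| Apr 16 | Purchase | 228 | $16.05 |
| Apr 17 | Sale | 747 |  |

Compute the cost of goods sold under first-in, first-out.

Apr 17, 747 sold [FIFO — oldest first]: 180 @ $13.45 + 76 @ $14.50 + 123 @ $17.00 + 108 @ $18.95 + 260 @ $21.20 = $13,172.60
Ending inventory: 85 @ $21.20 + 228 @ $16.05 = $5,461.40

COGS = $13,172.60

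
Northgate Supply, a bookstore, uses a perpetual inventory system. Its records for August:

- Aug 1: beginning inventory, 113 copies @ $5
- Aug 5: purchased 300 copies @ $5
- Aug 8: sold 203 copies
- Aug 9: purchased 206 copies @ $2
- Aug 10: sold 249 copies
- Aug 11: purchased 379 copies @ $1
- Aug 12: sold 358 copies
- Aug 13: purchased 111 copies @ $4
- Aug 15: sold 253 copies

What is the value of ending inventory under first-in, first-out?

Ending inventory = $184

Aug 8, 203 sold [FIFO — oldest first]: 113 @ $5 + 90 @ $5 = $1,015
Aug 10, 249 sold [FIFO — oldest first]: 210 @ $5 + 39 @ $2 = $1,128
Aug 12, 358 sold [FIFO — oldest first]: 167 @ $2 + 191 @ $1 = $525
Aug 15, 253 sold [FIFO — oldest first]: 188 @ $1 + 65 @ $4 = $448
Total COGS = $1,015 + $1,128 + $525 + $448 = $3,116
Ending inventory: 46 @ $4 = $184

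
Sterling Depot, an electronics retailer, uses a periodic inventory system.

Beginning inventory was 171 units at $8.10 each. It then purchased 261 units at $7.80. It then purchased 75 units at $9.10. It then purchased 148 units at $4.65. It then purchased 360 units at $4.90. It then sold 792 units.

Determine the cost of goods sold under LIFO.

COGS = $4,764.90

Sale 1 (792) [LIFO — newest first]: 360 @ $4.90 + 148 @ $4.65 + 75 @ $9.10 + 209 @ $7.80 = $4,764.90
Ending inventory: 171 @ $8.10 + 52 @ $7.80 = $1,790.70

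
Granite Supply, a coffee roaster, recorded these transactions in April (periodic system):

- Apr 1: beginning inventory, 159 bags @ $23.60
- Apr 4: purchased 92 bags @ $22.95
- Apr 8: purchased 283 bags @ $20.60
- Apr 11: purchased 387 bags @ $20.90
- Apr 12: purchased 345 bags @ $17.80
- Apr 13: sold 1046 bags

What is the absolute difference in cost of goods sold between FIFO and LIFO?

$1,236.35

FIFO COGS: 159 @ $23.60 + 92 @ $22.95 + 283 @ $20.60 + 387 @ $20.90 + 125 @ $17.80 = $22,006.90
LIFO COGS: 345 @ $17.80 + 387 @ $20.90 + 283 @ $20.60 + 31 @ $22.95 = $20,770.55
Difference = |$22,006.90 − $20,770.55| = $1,236.35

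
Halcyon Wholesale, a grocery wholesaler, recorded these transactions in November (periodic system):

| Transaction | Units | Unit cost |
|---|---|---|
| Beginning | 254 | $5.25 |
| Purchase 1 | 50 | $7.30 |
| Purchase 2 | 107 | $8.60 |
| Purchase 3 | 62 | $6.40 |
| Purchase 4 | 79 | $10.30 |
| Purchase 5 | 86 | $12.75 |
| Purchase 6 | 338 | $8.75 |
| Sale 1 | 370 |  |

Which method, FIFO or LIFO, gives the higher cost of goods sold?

FIFO COGS: 254 @ $5.25 + 50 @ $7.30 + 66 @ $8.60 = $2,266.10
LIFO COGS: 338 @ $8.75 + 32 @ $12.75 = $3,365.50

LIFO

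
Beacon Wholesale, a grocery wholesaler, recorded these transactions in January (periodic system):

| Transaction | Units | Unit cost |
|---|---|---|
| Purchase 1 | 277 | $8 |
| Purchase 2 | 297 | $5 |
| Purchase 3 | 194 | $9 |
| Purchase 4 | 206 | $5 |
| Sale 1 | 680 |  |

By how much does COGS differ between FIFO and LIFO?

$479

FIFO COGS: 277 @ $8 + 297 @ $5 + 106 @ $9 = $4,655
LIFO COGS: 206 @ $5 + 194 @ $9 + 280 @ $5 = $4,176
Difference = |$4,655 − $4,176| = $479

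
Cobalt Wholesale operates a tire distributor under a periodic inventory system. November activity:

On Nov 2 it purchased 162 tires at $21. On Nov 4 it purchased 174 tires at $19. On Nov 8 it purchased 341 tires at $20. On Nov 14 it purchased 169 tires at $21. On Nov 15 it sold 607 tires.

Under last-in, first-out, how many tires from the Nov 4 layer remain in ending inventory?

Nov 15, 607 sold [LIFO — newest first]: 169 @ $21 + 341 @ $20 + 97 @ $19 = $12,212
Ending inventory: 162 @ $21 + 77 @ $19 = $4,865

77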